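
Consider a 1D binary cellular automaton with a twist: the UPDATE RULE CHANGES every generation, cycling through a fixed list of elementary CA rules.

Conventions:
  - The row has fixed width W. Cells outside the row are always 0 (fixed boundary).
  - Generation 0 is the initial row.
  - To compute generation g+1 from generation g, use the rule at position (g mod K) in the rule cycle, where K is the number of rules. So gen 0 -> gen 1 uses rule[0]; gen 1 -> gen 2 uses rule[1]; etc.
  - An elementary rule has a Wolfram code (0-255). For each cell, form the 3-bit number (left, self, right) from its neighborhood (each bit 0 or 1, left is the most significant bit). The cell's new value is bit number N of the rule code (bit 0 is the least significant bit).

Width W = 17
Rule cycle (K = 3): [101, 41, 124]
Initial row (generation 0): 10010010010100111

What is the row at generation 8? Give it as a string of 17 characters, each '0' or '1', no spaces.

Gen 0: 10010010010100111
Gen 1 (rule 101): 10010010011100001
Gen 2 (rule 41): 00000000010001100
Gen 3 (rule 124): 00000000011001110
Gen 4 (rule 101): 11111111001000010
Gen 5 (rule 41): 10000000000011000
Gen 6 (rule 124): 11000000000011100
Gen 7 (rule 101): 01011111111000101
Gen 8 (rule 41): 00110000000010010

Answer: 00110000000010010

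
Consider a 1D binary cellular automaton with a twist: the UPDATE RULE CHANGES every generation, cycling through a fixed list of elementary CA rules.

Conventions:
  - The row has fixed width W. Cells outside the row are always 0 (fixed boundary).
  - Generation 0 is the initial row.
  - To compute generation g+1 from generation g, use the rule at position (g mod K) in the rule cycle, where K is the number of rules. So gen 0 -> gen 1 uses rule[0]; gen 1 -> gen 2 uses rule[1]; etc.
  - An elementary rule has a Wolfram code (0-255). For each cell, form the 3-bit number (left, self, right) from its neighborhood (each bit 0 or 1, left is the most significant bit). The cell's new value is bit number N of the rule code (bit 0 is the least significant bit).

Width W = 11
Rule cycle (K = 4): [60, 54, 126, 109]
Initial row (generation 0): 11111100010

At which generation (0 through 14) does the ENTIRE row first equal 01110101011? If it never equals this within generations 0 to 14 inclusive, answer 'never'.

Answer: never

Derivation:
Gen 0: 11111100010
Gen 1 (rule 60): 10000010011
Gen 2 (rule 54): 11000111100
Gen 3 (rule 126): 11101100110
Gen 4 (rule 109): 10111100110
Gen 5 (rule 60): 11100010101
Gen 6 (rule 54): 00010111111
Gen 7 (rule 126): 00111100001
Gen 8 (rule 109): 10100101101
Gen 9 (rule 60): 11110111011
Gen 10 (rule 54): 00001000100
Gen 11 (rule 126): 00011101110
Gen 12 (rule 109): 11010111010
Gen 13 (rule 60): 10111100111
Gen 14 (rule 54): 11000011000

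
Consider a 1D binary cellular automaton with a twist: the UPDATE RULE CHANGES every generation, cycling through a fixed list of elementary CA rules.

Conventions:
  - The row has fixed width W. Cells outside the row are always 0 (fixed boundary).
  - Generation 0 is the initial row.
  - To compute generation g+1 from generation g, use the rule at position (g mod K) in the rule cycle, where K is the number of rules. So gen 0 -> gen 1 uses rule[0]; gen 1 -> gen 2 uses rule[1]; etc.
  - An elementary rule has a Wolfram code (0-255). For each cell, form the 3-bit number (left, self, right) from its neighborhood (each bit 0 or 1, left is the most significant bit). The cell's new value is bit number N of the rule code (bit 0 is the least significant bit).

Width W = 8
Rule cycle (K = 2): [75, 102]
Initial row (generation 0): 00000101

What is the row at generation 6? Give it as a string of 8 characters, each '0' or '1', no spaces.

Gen 0: 00000101
Gen 1 (rule 75): 11111000
Gen 2 (rule 102): 00001000
Gen 3 (rule 75): 11110011
Gen 4 (rule 102): 00010101
Gen 5 (rule 75): 11100000
Gen 6 (rule 102): 00100000

Answer: 00100000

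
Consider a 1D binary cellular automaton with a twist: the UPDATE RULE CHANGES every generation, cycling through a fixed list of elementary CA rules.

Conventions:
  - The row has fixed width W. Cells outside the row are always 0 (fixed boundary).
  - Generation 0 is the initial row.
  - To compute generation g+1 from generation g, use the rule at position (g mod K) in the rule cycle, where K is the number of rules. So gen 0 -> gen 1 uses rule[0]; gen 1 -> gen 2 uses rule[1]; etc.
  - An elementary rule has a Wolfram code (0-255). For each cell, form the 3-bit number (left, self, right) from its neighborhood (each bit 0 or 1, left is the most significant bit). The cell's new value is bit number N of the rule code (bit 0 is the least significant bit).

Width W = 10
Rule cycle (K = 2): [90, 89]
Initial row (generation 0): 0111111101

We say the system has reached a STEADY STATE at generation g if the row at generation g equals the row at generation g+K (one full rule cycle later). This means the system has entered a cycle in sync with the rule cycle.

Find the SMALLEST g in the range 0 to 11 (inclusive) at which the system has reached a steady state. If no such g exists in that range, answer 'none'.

Answer: none

Derivation:
Gen 0: 0111111101
Gen 1 (rule 90): 1100000100
Gen 2 (rule 89): 1111110011
Gen 3 (rule 90): 1000011111
Gen 4 (rule 89): 0111010001
Gen 5 (rule 90): 1101001010
Gen 6 (rule 89): 1100100001
Gen 7 (rule 90): 1111010010
Gen 8 (rule 89): 1001001001
Gen 9 (rule 90): 0110110110
Gen 10 (rule 89): 0110110111
Gen 11 (rule 90): 1110110101
Gen 12 (rule 89): 1010110000
Gen 13 (rule 90): 0000111000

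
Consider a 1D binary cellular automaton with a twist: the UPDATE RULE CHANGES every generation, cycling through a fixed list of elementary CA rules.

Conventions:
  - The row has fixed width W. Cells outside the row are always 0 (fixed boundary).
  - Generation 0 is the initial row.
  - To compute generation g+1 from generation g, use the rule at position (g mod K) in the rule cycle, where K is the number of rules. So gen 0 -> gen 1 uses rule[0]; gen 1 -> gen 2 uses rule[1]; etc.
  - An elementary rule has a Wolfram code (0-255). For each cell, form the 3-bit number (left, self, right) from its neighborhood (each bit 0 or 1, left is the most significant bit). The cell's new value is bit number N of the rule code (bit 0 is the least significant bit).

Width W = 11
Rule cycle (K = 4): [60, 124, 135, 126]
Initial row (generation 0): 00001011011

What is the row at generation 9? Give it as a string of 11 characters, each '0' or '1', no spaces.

Answer: 10010010000

Derivation:
Gen 0: 00001011011
Gen 1 (rule 60): 00001110110
Gen 2 (rule 124): 00001011111
Gen 3 (rule 135): 11111001110
Gen 4 (rule 126): 10001111011
Gen 5 (rule 60): 11001000110
Gen 6 (rule 124): 11101100111
Gen 7 (rule 135): 01000001010
Gen 8 (rule 126): 11100011111
Gen 9 (rule 60): 10010010000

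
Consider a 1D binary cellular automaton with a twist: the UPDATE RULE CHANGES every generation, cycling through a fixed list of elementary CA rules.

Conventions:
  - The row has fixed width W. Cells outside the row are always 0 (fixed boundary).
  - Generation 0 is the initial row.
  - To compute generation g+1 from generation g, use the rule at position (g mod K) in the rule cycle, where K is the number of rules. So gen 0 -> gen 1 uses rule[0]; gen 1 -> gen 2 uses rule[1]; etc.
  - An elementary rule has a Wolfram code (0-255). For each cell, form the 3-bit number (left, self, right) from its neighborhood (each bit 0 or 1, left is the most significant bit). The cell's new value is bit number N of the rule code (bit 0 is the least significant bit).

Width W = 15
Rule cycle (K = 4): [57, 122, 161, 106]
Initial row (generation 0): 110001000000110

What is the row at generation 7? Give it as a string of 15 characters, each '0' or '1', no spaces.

Gen 0: 110001000000110
Gen 1 (rule 57): 101100111110101
Gen 2 (rule 122): 011111100011010
Gen 3 (rule 161): 001111001000100
Gen 4 (rule 106): 011001010001000
Gen 5 (rule 57): 010100101100111
Gen 6 (rule 122): 101011011111101
Gen 7 (rule 161): 010100101111010

Answer: 010100101111010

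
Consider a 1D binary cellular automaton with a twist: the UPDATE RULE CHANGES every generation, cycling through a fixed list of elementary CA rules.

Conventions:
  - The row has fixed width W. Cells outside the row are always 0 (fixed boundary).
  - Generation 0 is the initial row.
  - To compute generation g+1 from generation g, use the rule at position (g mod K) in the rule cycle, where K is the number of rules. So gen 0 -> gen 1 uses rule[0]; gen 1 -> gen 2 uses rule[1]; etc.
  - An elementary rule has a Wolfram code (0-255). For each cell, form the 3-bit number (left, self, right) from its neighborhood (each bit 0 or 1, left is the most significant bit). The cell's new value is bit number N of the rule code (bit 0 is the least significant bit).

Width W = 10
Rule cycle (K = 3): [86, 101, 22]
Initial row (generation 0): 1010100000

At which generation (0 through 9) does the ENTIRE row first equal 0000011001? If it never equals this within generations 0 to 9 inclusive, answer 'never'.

Gen 0: 1010100000
Gen 1 (rule 86): 1010110000
Gen 2 (rule 101): 1111010111
Gen 3 (rule 22): 0000010000
Gen 4 (rule 86): 0000111000
Gen 5 (rule 101): 1110001011
Gen 6 (rule 22): 0001011000
Gen 7 (rule 86): 0011001100
Gen 8 (rule 101): 1001000101
Gen 9 (rule 22): 1111101101

Answer: never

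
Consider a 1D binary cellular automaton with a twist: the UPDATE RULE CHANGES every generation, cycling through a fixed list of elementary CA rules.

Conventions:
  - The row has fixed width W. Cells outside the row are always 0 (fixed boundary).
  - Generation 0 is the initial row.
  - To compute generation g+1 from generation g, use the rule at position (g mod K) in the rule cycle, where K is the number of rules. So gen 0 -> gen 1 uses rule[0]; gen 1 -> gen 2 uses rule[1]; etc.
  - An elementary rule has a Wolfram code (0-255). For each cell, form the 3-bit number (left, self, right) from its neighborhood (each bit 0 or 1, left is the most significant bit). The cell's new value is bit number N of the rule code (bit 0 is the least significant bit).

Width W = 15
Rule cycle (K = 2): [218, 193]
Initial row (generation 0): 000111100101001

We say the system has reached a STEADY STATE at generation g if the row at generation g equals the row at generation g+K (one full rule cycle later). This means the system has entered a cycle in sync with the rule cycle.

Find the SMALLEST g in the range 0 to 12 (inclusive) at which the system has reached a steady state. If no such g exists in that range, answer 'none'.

Answer: 11

Derivation:
Gen 0: 000111100101001
Gen 1 (rule 218): 001111111000110
Gen 2 (rule 193): 100111111010010
Gen 3 (rule 218): 011111111001101
Gen 4 (rule 193): 001111111000100
Gen 5 (rule 218): 011111111101010
Gen 6 (rule 193): 001111111100000
Gen 7 (rule 218): 011111111110000
Gen 8 (rule 193): 001111111110111
Gen 9 (rule 218): 011111111110111
Gen 10 (rule 193): 001111111110011
Gen 11 (rule 218): 011111111111111
Gen 12 (rule 193): 001111111111111
Gen 13 (rule 218): 011111111111111
Gen 14 (rule 193): 001111111111111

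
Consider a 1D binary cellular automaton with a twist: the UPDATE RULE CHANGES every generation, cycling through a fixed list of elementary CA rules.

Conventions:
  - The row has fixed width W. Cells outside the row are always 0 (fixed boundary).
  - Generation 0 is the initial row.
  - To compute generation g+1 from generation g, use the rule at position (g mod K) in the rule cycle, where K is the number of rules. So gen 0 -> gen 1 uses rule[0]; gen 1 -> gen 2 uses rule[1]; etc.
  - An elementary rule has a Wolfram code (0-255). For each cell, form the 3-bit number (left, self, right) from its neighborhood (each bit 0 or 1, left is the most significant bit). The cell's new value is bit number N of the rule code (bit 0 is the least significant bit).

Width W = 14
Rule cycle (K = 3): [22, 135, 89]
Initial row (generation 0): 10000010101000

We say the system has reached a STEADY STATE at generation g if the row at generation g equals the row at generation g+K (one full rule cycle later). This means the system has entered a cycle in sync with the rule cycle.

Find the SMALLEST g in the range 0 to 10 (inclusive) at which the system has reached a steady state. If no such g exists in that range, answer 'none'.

Gen 0: 10000010101000
Gen 1 (rule 22): 11000110101100
Gen 2 (rule 135): 00011000100001
Gen 3 (rule 89): 11011110011100
Gen 4 (rule 22): 00000001100010
Gen 5 (rule 135): 11111110001110
Gen 6 (rule 89): 10000011101011
Gen 7 (rule 22): 11000100001000
Gen 8 (rule 135): 00011101111011
Gen 9 (rule 89): 11010101001011
Gen 10 (rule 22): 00010101111000
Gen 11 (rule 135): 11110100110011
Gen 12 (rule 89): 10010010111011
Gen 13 (rule 22): 11111110000000

Answer: none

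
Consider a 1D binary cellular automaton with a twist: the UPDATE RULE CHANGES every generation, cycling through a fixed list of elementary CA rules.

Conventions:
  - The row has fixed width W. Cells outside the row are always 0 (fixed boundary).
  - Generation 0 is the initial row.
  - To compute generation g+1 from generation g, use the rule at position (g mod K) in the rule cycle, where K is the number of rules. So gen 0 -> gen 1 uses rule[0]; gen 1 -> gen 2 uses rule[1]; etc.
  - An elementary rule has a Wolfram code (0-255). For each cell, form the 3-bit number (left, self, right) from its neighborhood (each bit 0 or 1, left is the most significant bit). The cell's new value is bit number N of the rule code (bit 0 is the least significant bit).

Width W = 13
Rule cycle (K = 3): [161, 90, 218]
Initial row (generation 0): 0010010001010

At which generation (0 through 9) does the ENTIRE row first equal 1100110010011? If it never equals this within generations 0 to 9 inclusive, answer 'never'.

Answer: never

Derivation:
Gen 0: 0010010001010
Gen 1 (rule 161): 1000000100100
Gen 2 (rule 90): 0100001011010
Gen 3 (rule 218): 1010010011001
Gen 4 (rule 161): 0100000000000
Gen 5 (rule 90): 1010000000000
Gen 6 (rule 218): 0001000000000
Gen 7 (rule 161): 1100011111111
Gen 8 (rule 90): 1110110000001
Gen 9 (rule 218): 1110111000010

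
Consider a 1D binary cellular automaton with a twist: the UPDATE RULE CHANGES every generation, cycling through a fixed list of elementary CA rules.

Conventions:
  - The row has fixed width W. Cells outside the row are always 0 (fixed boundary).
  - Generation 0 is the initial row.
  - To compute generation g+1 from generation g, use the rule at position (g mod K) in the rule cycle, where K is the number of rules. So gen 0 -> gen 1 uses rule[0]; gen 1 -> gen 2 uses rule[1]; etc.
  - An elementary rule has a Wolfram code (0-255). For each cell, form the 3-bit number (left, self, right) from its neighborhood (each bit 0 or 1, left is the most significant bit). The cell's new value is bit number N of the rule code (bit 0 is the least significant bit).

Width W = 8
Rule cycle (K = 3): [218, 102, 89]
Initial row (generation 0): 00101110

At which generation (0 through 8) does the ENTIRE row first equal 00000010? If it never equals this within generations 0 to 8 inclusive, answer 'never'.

Answer: 5

Derivation:
Gen 0: 00101110
Gen 1 (rule 218): 01001111
Gen 2 (rule 102): 11010001
Gen 3 (rule 89): 11001100
Gen 4 (rule 218): 11111110
Gen 5 (rule 102): 00000010
Gen 6 (rule 89): 11111001
Gen 7 (rule 218): 11111110
Gen 8 (rule 102): 00000010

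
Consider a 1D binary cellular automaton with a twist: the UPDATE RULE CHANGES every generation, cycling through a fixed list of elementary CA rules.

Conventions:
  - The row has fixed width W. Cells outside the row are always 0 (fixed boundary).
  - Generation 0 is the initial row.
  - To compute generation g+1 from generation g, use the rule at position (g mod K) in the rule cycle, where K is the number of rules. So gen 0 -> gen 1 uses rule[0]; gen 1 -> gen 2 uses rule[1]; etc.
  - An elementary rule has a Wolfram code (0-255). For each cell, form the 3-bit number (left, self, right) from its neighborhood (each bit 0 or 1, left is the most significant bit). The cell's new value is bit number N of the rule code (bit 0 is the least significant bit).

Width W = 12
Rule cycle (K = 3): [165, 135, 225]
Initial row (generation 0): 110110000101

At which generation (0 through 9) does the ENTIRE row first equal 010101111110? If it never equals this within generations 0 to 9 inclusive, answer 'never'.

Gen 0: 110110000101
Gen 1 (rule 165): 001000110111
Gen 2 (rule 135): 111011000010
Gen 3 (rule 225): 011101011000
Gen 4 (rule 165): 001011100011
Gen 5 (rule 135): 111001001100
Gen 6 (rule 225): 011000000101
Gen 7 (rule 165): 000011110111
Gen 8 (rule 135): 111101100010
Gen 9 (rule 225): 011110101000

Answer: never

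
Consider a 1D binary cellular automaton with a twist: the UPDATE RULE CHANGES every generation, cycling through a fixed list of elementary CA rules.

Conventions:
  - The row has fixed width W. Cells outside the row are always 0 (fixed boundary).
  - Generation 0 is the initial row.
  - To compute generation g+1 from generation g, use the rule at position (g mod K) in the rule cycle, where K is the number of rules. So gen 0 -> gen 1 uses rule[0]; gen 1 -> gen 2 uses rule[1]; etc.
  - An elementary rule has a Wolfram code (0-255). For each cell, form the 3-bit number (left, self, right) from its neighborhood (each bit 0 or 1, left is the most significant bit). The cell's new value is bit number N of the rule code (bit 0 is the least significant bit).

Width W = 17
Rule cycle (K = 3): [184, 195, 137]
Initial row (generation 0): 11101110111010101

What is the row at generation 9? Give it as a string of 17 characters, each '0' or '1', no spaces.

Gen 0: 11101110111010101
Gen 1 (rule 184): 11011101110101010
Gen 2 (rule 195): 01001100110000000
Gen 3 (rule 137): 00001000100111111
Gen 4 (rule 184): 00000100010111110
Gen 5 (rule 195): 11111001100011110
Gen 6 (rule 137): 11110001001011100
Gen 7 (rule 184): 11101000100111010
Gen 8 (rule 195): 01100011001011000
Gen 9 (rule 137): 01001010000010011

Answer: 01001010000010011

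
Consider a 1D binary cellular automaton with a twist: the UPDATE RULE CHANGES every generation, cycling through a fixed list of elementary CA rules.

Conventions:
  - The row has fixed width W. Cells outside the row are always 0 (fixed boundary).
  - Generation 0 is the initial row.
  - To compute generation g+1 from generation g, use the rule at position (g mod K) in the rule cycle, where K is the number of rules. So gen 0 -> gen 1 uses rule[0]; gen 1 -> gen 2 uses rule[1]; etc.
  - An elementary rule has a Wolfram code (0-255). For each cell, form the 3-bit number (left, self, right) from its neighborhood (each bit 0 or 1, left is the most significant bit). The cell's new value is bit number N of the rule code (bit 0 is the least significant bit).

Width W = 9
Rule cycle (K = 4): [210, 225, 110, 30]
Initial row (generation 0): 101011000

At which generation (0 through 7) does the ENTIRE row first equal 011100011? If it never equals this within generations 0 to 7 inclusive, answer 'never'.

Answer: 7

Derivation:
Gen 0: 101011000
Gen 1 (rule 210): 000001100
Gen 2 (rule 225): 111100101
Gen 3 (rule 110): 100101111
Gen 4 (rule 30): 111101000
Gen 5 (rule 210): 011100100
Gen 6 (rule 225): 001100001
Gen 7 (rule 110): 011100011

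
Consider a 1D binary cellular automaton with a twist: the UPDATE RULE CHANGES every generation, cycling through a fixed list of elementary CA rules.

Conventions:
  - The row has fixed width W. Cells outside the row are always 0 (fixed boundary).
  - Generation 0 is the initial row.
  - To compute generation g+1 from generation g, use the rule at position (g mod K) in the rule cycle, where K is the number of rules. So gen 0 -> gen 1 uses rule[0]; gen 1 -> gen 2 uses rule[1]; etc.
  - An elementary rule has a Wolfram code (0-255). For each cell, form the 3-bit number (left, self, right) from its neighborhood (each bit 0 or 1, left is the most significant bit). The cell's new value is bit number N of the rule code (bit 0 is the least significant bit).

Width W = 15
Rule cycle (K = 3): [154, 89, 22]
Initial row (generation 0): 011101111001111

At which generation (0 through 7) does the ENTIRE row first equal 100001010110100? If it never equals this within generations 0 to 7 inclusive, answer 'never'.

Answer: 3

Derivation:
Gen 0: 011101111001111
Gen 1 (rule 154): 111001110111110
Gen 2 (rule 89): 101101010100011
Gen 3 (rule 22): 100001010110100
Gen 4 (rule 154): 010010000100010
Gen 5 (rule 89): 001001110011001
Gen 6 (rule 22): 011110001100111
Gen 7 (rule 154): 111101011011110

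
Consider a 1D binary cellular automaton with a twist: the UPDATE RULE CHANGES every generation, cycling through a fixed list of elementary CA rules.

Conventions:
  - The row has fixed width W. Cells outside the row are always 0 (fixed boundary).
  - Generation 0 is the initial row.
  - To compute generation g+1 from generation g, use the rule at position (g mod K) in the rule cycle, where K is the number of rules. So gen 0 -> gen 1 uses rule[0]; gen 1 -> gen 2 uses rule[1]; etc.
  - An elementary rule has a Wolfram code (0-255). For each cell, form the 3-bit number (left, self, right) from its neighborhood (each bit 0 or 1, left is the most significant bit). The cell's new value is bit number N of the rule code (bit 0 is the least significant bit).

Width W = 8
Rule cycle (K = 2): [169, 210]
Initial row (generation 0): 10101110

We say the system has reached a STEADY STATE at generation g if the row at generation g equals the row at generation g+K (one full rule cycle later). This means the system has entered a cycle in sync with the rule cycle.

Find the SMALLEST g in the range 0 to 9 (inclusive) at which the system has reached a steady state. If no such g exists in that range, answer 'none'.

Gen 0: 10101110
Gen 1 (rule 169): 01011100
Gen 2 (rule 210): 10001110
Gen 3 (rule 169): 00101100
Gen 4 (rule 210): 01000110
Gen 5 (rule 169): 00010100
Gen 6 (rule 210): 00100010
Gen 7 (rule 169): 10001000
Gen 8 (rule 210): 01010100
Gen 9 (rule 169): 00101001
Gen 10 (rule 210): 01000110
Gen 11 (rule 169): 00010100

Answer: none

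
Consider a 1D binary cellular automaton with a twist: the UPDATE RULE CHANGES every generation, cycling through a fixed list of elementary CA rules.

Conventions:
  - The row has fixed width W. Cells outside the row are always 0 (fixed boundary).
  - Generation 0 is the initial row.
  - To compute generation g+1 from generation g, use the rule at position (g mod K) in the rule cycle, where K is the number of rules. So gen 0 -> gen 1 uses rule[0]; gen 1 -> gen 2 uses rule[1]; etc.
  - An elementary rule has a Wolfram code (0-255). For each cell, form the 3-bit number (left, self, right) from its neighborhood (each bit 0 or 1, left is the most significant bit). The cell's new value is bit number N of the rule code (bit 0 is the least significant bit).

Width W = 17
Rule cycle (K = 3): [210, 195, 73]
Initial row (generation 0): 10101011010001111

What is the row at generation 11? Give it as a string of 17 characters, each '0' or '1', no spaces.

Gen 0: 10101011010001111
Gen 1 (rule 210): 00000001001010111
Gen 2 (rule 195): 11111110010000011
Gen 3 (rule 73): 10000010000111011
Gen 4 (rule 210): 01000101001011001
Gen 5 (rule 195): 10011000010001010
Gen 6 (rule 73): 00011011000100000
Gen 7 (rule 210): 00101001101010000
Gen 8 (rule 195): 11000010100000111
Gen 9 (rule 73): 11011000001110101
Gen 10 (rule 210): 01001100010110000
Gen 11 (rule 195): 10010101100010111

Answer: 10010101100010111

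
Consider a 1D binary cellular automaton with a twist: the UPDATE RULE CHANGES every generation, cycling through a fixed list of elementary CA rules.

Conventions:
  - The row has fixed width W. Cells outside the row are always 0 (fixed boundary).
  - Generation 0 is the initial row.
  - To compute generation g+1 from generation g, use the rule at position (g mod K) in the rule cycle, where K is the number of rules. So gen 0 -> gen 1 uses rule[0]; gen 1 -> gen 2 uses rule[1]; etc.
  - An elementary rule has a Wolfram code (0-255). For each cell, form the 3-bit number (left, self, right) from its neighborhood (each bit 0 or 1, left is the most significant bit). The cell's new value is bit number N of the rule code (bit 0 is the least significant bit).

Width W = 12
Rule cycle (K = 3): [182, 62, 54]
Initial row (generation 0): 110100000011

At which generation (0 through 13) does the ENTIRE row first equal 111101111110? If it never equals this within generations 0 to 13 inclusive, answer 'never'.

Answer: 8

Derivation:
Gen 0: 110100000011
Gen 1 (rule 182): 001110000100
Gen 2 (rule 62): 011001001110
Gen 3 (rule 54): 100111110001
Gen 4 (rule 182): 111011101011
Gen 5 (rule 62): 100110011110
Gen 6 (rule 54): 111001100001
Gen 7 (rule 182): 010110010011
Gen 8 (rule 62): 111101111110
Gen 9 (rule 54): 000010000001
Gen 10 (rule 182): 000111000011
Gen 11 (rule 62): 001100100110
Gen 12 (rule 54): 010011111001
Gen 13 (rule 182): 111101110111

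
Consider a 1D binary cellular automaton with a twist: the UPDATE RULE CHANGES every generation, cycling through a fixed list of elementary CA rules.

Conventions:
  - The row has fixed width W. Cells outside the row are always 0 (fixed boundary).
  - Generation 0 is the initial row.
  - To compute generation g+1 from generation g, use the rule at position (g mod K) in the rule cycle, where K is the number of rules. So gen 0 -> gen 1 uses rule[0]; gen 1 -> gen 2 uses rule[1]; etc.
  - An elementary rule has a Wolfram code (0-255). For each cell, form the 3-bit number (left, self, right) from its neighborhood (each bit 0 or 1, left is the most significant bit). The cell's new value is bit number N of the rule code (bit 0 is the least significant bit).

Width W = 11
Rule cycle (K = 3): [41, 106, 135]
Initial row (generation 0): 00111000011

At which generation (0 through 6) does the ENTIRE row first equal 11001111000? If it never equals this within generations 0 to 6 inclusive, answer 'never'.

Gen 0: 00111000011
Gen 1 (rule 41): 10100011010
Gen 2 (rule 106): 01000111100
Gen 3 (rule 135): 11011011001
Gen 4 (rule 41): 10110110000
Gen 5 (rule 106): 01111110000
Gen 6 (rule 135): 10111100111

Answer: never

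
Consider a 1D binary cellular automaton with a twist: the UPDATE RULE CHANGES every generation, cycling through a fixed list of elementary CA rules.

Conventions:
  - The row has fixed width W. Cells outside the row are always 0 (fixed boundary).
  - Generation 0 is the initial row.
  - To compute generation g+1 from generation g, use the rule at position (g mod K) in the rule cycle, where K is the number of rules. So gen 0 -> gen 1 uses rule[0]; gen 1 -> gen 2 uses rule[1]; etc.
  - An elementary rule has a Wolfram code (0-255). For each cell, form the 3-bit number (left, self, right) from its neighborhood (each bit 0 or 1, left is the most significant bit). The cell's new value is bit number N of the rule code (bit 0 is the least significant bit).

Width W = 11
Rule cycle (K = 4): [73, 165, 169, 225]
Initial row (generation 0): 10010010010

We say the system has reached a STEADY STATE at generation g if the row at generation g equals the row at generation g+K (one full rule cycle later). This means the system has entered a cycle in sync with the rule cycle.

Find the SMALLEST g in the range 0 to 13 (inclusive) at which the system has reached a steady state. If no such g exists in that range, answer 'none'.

Answer: none

Derivation:
Gen 0: 10010010010
Gen 1 (rule 73): 00000000000
Gen 2 (rule 165): 11111111111
Gen 3 (rule 169): 11111111110
Gen 4 (rule 225): 01111111110
Gen 5 (rule 73): 01000000010
Gen 6 (rule 165): 01011111010
Gen 7 (rule 169): 00111110100
Gen 8 (rule 225): 10011111001
Gen 9 (rule 73): 00010001000
Gen 10 (rule 165): 11010101011
Gen 11 (rule 169): 10101010110
Gen 12 (rule 225): 01010101010
Gen 13 (rule 73): 00000000000
Gen 14 (rule 165): 11111111111
Gen 15 (rule 169): 11111111110
Gen 16 (rule 225): 01111111110
Gen 17 (rule 73): 01000000010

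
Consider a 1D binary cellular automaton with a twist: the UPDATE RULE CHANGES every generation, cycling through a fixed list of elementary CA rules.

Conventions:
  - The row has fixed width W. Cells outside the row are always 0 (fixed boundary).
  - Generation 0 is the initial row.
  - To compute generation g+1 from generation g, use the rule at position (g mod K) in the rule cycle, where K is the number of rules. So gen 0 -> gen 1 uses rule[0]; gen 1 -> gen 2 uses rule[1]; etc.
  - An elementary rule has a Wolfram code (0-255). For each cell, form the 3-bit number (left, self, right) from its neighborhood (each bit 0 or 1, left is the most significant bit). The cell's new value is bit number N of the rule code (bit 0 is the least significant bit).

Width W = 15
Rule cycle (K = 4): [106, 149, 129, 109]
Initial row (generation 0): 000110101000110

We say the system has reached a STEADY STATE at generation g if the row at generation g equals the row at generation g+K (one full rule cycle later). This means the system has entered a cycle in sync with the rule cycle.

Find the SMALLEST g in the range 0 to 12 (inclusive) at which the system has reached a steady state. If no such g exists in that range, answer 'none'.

Gen 0: 000110101000110
Gen 1 (rule 106): 001111010001110
Gen 2 (rule 149): 100110011100101
Gen 3 (rule 129): 000000001000000
Gen 4 (rule 109): 111111101011111
Gen 5 (rule 106): 100000110110001
Gen 6 (rule 149): 111110000001101
Gen 7 (rule 129): 011100111100000
Gen 8 (rule 109): 010100100101111
Gen 9 (rule 106): 101001001011001
Gen 10 (rule 149): 101101101000101
Gen 11 (rule 129): 000000000010000
Gen 12 (rule 109): 111111111010111
Gen 13 (rule 106): 100000001101101
Gen 14 (rule 149): 111111100000001
Gen 15 (rule 129): 011111001111100
Gen 16 (rule 109): 010001001000101

Answer: none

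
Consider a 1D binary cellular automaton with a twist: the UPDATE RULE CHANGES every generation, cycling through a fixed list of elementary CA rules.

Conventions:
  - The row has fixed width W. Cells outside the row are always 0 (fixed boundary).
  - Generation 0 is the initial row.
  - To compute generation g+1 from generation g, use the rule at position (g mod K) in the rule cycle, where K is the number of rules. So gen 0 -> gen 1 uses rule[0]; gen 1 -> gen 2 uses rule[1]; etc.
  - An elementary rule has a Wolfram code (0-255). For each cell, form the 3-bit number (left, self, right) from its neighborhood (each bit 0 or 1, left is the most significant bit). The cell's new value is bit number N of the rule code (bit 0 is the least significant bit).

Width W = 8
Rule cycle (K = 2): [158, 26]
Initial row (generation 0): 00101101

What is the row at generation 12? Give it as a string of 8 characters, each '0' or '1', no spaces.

Gen 0: 00101101
Gen 1 (rule 158): 01101001
Gen 2 (rule 26): 11000110
Gen 3 (rule 158): 10101101
Gen 4 (rule 26): 00001000
Gen 5 (rule 158): 00011100
Gen 6 (rule 26): 00110010
Gen 7 (rule 158): 01101111
Gen 8 (rule 26): 11001000
Gen 9 (rule 158): 10111100
Gen 10 (rule 26): 00100010
Gen 11 (rule 158): 01110111
Gen 12 (rule 26): 11000100

Answer: 11000100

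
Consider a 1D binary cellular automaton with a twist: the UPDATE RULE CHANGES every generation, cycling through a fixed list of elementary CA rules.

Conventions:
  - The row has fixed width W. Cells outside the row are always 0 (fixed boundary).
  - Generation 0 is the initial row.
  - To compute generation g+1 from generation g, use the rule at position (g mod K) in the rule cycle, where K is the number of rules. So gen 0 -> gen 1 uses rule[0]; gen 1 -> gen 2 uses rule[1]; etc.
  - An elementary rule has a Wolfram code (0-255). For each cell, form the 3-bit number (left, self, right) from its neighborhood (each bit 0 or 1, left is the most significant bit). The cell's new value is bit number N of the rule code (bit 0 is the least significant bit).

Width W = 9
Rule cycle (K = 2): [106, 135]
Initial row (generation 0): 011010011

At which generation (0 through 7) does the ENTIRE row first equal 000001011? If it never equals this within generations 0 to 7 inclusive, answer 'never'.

Gen 0: 011010011
Gen 1 (rule 106): 111100111
Gen 2 (rule 135): 011001010
Gen 3 (rule 106): 111010100
Gen 4 (rule 135): 010010101
Gen 5 (rule 106): 100101010
Gen 6 (rule 135): 101101010
Gen 7 (rule 106): 011110100

Answer: never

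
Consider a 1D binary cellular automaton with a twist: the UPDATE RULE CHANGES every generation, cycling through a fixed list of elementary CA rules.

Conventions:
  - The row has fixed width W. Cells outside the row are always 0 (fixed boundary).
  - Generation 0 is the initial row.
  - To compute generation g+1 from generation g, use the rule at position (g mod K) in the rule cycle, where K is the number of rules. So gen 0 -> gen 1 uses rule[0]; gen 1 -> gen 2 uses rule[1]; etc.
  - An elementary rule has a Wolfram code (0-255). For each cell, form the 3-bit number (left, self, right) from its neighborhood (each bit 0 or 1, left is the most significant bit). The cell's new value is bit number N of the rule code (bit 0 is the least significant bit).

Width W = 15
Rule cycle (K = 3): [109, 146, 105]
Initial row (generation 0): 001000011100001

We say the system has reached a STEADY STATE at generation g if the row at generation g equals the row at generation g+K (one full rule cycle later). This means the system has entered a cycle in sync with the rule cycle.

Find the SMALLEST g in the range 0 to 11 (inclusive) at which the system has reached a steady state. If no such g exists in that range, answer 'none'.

Gen 0: 001000011100001
Gen 1 (rule 109): 101011010101101
Gen 2 (rule 146): 000000000000000
Gen 3 (rule 105): 111111111111111
Gen 4 (rule 109): 100000000000001
Gen 5 (rule 146): 010000000000010
Gen 6 (rule 105): 000111111111000
Gen 7 (rule 109): 110100000001011
Gen 8 (rule 146): 000010000010000
Gen 9 (rule 105): 111000111000111
Gen 10 (rule 109): 101010101010101
Gen 11 (rule 146): 000000000000000
Gen 12 (rule 105): 111111111111111
Gen 13 (rule 109): 100000000000001
Gen 14 (rule 146): 010000000000010

Answer: none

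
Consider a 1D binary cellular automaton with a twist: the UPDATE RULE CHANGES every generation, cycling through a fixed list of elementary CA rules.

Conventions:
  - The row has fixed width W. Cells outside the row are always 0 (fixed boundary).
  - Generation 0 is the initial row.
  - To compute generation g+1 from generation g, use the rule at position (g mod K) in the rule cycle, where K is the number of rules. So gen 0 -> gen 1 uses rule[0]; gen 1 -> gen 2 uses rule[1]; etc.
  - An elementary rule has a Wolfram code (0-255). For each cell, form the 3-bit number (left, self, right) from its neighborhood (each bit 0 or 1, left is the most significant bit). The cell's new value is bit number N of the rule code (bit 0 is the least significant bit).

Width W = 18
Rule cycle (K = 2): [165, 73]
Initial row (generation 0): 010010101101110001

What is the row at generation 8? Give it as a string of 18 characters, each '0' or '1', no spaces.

Answer: 100010000000000000

Derivation:
Gen 0: 010010101101110001
Gen 1 (rule 165): 010011110010100101
Gen 2 (rule 73): 000010010000000000
Gen 3 (rule 165): 111010010111111111
Gen 4 (rule 73): 101000000100000001
Gen 5 (rule 165): 111011110101111101
Gen 6 (rule 73): 101010010001000100
Gen 7 (rule 165): 111110010101010101
Gen 8 (rule 73): 100010000000000000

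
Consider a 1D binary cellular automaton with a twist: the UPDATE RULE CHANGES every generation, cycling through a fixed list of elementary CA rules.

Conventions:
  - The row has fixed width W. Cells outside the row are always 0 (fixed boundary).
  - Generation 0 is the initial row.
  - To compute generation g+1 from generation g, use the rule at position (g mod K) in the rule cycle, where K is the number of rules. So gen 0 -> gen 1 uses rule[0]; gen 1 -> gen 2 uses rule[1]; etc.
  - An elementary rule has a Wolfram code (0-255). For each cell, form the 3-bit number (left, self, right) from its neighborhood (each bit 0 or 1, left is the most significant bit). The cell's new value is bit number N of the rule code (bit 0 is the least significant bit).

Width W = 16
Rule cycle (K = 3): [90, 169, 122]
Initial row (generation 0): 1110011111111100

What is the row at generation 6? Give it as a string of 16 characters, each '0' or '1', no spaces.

Gen 0: 1110011111111100
Gen 1 (rule 90): 1011110000000110
Gen 2 (rule 169): 0111100111110100
Gen 3 (rule 122): 1100111100011010
Gen 4 (rule 90): 1111100110111001
Gen 5 (rule 169): 1111000101110000
Gen 6 (rule 122): 1001101011011000

Answer: 1001101011011000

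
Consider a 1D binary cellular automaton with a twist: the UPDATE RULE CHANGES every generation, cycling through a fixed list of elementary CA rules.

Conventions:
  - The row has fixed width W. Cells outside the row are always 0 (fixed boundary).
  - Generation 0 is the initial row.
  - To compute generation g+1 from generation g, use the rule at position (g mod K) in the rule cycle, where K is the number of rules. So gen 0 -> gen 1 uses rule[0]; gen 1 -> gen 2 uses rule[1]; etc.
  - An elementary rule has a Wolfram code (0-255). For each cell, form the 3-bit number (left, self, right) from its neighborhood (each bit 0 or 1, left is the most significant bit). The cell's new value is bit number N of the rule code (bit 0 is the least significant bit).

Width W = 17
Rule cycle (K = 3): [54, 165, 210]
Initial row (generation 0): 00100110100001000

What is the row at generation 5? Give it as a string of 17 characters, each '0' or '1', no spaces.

Gen 0: 00100110100001000
Gen 1 (rule 54): 01111001110011100
Gen 2 (rule 165): 00110000100001001
Gen 3 (rule 210): 01011001010010110
Gen 4 (rule 54): 11100111111111001
Gen 5 (rule 165): 01000011111110001

Answer: 01000011111110001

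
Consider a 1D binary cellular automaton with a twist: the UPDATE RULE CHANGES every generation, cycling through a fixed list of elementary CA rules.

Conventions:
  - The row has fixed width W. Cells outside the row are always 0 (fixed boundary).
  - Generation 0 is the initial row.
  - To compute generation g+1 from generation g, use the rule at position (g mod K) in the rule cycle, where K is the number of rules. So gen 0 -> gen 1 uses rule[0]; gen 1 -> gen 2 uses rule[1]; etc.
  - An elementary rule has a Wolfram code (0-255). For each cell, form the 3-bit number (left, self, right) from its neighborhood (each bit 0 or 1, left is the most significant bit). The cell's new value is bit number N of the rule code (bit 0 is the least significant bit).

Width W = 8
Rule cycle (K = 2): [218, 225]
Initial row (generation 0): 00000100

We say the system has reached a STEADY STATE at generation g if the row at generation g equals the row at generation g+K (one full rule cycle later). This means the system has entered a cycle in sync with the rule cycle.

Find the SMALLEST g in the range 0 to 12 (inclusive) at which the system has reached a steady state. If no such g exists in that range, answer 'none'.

Answer: 7

Derivation:
Gen 0: 00000100
Gen 1 (rule 218): 00001010
Gen 2 (rule 225): 11100100
Gen 3 (rule 218): 11111010
Gen 4 (rule 225): 01111100
Gen 5 (rule 218): 11111110
Gen 6 (rule 225): 01111110
Gen 7 (rule 218): 11111111
Gen 8 (rule 225): 01111111
Gen 9 (rule 218): 11111111
Gen 10 (rule 225): 01111111
Gen 11 (rule 218): 11111111
Gen 12 (rule 225): 01111111
Gen 13 (rule 218): 11111111
Gen 14 (rule 225): 01111111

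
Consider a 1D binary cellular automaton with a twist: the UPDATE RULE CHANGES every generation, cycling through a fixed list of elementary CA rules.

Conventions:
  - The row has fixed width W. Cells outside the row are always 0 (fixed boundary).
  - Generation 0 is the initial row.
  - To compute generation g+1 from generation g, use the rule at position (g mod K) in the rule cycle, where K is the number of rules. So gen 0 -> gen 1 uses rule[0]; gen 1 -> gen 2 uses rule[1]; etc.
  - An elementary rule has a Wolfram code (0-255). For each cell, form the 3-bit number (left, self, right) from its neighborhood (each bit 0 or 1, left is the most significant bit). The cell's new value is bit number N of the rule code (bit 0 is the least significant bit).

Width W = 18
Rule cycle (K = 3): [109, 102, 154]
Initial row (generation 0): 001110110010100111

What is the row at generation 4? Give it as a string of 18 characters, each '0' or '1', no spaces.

Answer: 101111101011001010

Derivation:
Gen 0: 001110110010100111
Gen 1 (rule 109): 101011110011100101
Gen 2 (rule 102): 111100010100101111
Gen 3 (rule 154): 111010100011001110
Gen 4 (rule 109): 101111101011001010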